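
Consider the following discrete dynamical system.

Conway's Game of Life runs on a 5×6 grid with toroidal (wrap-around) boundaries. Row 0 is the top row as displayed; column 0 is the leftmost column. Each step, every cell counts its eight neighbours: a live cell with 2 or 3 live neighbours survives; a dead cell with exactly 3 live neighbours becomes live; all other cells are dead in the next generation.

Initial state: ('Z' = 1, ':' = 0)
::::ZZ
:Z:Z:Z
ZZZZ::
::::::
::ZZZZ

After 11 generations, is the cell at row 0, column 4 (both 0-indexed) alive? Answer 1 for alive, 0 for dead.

1

t=0: ::::ZZ
:Z:Z:Z
ZZZZ::
::::::
::ZZZZ
t=1: ::::::
:Z:Z:Z
ZZ:ZZ:
Z::::Z
:::Z:Z
t=2: Z:Z:::
:Z:Z:Z
:Z:Z::
:ZZZ::
Z:::ZZ
t=3: ::ZZ::
:Z:ZZ:
:Z:Z::
:Z:Z:Z
Z:::ZZ
t=4: ZZZ:::
:Z::Z:
:Z:Z::
:Z:Z:Z
ZZ:::Z
t=5: ::Z:::
:::Z::
:Z:Z::
:Z:::Z
::::ZZ
t=6: :::ZZ:
:::Z::
Z:::Z:
::Z::Z
Z:::ZZ
t=7: :::Z::
:::Z:Z
:::ZZZ
:Z:Z::
Z:::::
t=8: ::::Z:
::ZZ:Z
Z::Z:Z
Z:ZZ:Z
::Z:::
t=9: ::Z:Z:
Z:ZZ:Z
::::::
Z:ZZ:Z
:ZZ:ZZ
t=10: ::::::
:ZZZZZ
::::::
Z:ZZ:Z
::::::
t=11: ::ZZZ:
::ZZZ:
::::::
::::::
::::::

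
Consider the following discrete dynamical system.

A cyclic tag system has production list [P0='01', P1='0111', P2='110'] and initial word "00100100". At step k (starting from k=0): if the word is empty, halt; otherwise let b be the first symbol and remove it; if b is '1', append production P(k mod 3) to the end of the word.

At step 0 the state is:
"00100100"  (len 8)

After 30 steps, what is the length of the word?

gen 0: "00100100"  (len 8)
gen 1: "0100100"  (len 7)
gen 2: "100100"  (len 6)
gen 3: "00100110"  (len 8)
gen 4: "0100110"  (len 7)
gen 5: "100110"  (len 6)
gen 6: "00110110"  (len 8)
gen 7: "0110110"  (len 7)
gen 8: "110110"  (len 6)
gen 9: "10110110"  (len 8)
gen 10: "011011001"  (len 9)
gen 11: "11011001"  (len 8)
gen 12: "1011001110"  (len 10)
gen 13: "01100111001"  (len 11)
gen 14: "1100111001"  (len 10)
gen 15: "100111001110"  (len 12)
gen 16: "0011100111001"  (len 13)
gen 17: "011100111001"  (len 12)
gen 18: "11100111001"  (len 11)
gen 19: "110011100101"  (len 12)
gen 20: "100111001010111"  (len 15)
gen 21: "00111001010111110"  (len 17)
gen 22: "0111001010111110"  (len 16)
gen 23: "111001010111110"  (len 15)
gen 24: "11001010111110110"  (len 17)
gen 25: "100101011111011001"  (len 18)
gen 26: "001010111110110010111"  (len 21)
gen 27: "01010111110110010111"  (len 20)
gen 28: "1010111110110010111"  (len 19)
gen 29: "0101111101100101110111"  (len 22)
gen 30: "101111101100101110111"  (len 21)

21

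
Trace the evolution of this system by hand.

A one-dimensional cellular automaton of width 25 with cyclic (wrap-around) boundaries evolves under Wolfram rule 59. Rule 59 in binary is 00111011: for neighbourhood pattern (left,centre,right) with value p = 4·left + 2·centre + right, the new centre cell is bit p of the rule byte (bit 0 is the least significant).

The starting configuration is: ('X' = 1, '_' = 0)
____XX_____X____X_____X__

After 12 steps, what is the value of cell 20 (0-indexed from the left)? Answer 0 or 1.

step 0: ____XX_____X____X_____X__
step 1: XXXXX_XXXXX_XXXX_XXXXX_XX
step 2: _____XX____XX___XX____XX_
step 3: XXXXXX_XXXXX_XXXX_XXXXX_X
step 4: ______XX____XX___XX____XX
step 5: XXXXXXX_XXXXX_XXXX_XXXXX_
step 6: X______XX____XX___XX____X
step 7: _XXXXXXX_XXXXX_XXXX_XXXXX
step 8: XX______XX____XX___XX____
step 9: X_XXXXXXX_XXXXX_XXXX_XXXX
step 10: _XX______XX____XX___XX___
step 11: XX_XXXXXXX_XXXXX_XXXX_XXX
step 12: __XX______XX____XX___XX__

0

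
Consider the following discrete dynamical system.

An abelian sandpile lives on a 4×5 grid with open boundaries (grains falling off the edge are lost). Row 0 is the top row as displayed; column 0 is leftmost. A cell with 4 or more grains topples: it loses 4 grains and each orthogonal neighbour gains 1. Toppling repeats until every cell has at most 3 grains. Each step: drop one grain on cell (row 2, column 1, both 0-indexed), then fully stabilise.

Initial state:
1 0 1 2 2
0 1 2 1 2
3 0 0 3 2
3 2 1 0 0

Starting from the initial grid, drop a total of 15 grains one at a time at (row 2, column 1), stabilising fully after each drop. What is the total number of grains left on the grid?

k=0  1 0 1 2 2
0 1 2 1 2
3 0 0 3 2
3 2 1 0 0
k=1  1 0 1 2 2
0 1 2 1 2
3 1 0 3 2
3 2 1 0 0
k=2  1 0 1 2 2
0 1 2 1 2
3 2 0 3 2
3 2 1 0 0
k=3  1 0 1 2 2
0 1 2 1 2
3 3 0 3 2
3 2 1 0 0
k=4  1 0 1 2 2
1 2 2 1 2
1 2 1 3 2
1 0 2 0 0
k=5  1 0 1 2 2
1 2 2 1 2
1 3 1 3 2
1 0 2 0 0
k=6  1 0 1 2 2
1 3 2 1 2
2 0 2 3 2
1 1 2 0 0
k=7  1 0 1 2 2
1 3 2 1 2
2 1 2 3 2
1 1 2 0 0
k=8  1 0 1 2 2
1 3 2 1 2
2 2 2 3 2
1 1 2 0 0
k=9  1 0 1 2 2
1 3 2 1 2
2 3 2 3 2
1 1 2 0 0
k=10  1 1 1 2 2
2 0 3 1 2
3 1 3 3 2
1 2 2 0 0
k=11  1 1 1 2 2
2 0 3 1 2
3 2 3 3 2
1 2 2 0 0
k=12  1 1 1 2 2
2 0 3 1 2
3 3 3 3 2
1 2 2 0 0
k=13  1 1 2 2 2
3 2 0 3 2
0 2 2 0 3
2 3 3 1 0
k=14  1 1 2 2 2
3 2 0 3 2
0 3 2 0 3
2 3 3 1 0
k=15  1 1 2 2 2
3 3 1 3 2
1 2 0 1 3
3 1 1 2 0

34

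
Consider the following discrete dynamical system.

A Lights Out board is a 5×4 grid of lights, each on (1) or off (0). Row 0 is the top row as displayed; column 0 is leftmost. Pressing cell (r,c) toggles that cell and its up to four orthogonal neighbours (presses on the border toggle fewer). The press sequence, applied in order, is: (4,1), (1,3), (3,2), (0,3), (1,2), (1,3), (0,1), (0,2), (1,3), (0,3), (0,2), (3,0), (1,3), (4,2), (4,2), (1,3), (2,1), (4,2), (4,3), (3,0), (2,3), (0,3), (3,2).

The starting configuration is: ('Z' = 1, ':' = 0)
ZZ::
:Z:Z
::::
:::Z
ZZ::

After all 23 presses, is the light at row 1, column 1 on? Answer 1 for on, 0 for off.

0

step 0: ZZ::
:Z:Z
::::
:::Z
ZZ::
step 1: ZZ::
:Z:Z
::::
:Z:Z
::Z:
step 2: ZZ:Z
:ZZ:
:::Z
:Z:Z
::Z:
step 3: ZZ:Z
:ZZ:
::ZZ
::Z:
::::
step 4: ZZZ:
:ZZZ
::ZZ
::Z:
::::
step 5: ZZ::
::::
:::Z
::Z:
::::
step 6: ZZ:Z
::ZZ
::::
::Z:
::::
step 7: ::ZZ
:ZZZ
::::
::Z:
::::
step 8: :Z::
:Z:Z
::::
::Z:
::::
step 9: :Z:Z
:ZZ:
:::Z
::Z:
::::
step 10: :ZZ:
:ZZZ
:::Z
::Z:
::::
step 11: :::Z
:Z:Z
:::Z
::Z:
::::
step 12: :::Z
:Z:Z
Z::Z
ZZZ:
Z:::
step 13: ::::
:ZZ:
Z:::
ZZZ:
Z:::
step 14: ::::
:ZZ:
Z:::
ZZ::
ZZZZ
step 15: ::::
:ZZ:
Z:::
ZZZ:
Z:::
step 16: :::Z
:Z:Z
Z::Z
ZZZ:
Z:::
step 17: :::Z
:::Z
:ZZZ
Z:Z:
Z:::
step 18: :::Z
:::Z
:ZZZ
Z:::
ZZZZ
step 19: :::Z
:::Z
:ZZZ
Z::Z
ZZ::
step 20: :::Z
:::Z
ZZZZ
:Z:Z
:Z::
step 21: :::Z
::::
ZZ::
:Z::
:Z::
step 22: ::Z:
:::Z
ZZ::
:Z::
:Z::
step 23: ::Z:
:::Z
ZZZ:
::ZZ
:ZZ:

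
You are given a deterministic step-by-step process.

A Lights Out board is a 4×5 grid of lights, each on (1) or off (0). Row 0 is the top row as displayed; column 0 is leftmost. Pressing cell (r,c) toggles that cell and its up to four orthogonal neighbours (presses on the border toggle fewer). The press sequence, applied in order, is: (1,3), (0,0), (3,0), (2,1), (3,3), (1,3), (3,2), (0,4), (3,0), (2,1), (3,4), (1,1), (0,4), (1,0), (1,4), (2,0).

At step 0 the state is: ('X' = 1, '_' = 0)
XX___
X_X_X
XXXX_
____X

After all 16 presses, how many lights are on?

11

[0] XX___
X_X_X
XXXX_
____X
[1] XX_X_
X__X_
XXX__
____X
[2] ___X_
___X_
XXX__
____X
[3] ___X_
___X_
_XX__
XX__X
[4] ___X_
_X_X_
X____
X___X
[5] ___X_
_X_X_
X__X_
X_XX_
[6] _____
_XX_X
X____
X_XX_
[7] _____
_XX_X
X_X__
XX___
[8] ___XX
_XX__
X_X__
XX___
[9] ___XX
_XX__
__X__
_____
[10] ___XX
__X__
XX___
_X___
[11] ___XX
__X__
XX__X
_X_XX
[12] _X_XX
XX___
X___X
_X_XX
[13] _X___
XX__X
X___X
_X_XX
[14] XX___
____X
____X
_X_XX
[15] XX__X
___X_
_____
_X_XX
[16] XX__X
X__X_
XX___
XX_XX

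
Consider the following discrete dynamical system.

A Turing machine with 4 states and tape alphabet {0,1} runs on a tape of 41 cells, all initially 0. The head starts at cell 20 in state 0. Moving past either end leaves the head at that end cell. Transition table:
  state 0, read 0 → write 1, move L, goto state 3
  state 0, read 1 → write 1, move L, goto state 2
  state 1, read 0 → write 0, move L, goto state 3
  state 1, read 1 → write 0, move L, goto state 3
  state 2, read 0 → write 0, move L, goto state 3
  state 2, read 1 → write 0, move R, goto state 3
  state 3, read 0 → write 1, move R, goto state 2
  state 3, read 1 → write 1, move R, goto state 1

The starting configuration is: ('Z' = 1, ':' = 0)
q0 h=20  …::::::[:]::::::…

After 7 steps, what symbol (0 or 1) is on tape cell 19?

1

k=0  q0 h=20  …::::::[:]::::::…
k=1  q3 h=19  …::::::[:]Z:::::…
k=2  q2 h=20  …:::::Z[Z]::::::…
k=3  q3 h=21  …::::Z:[:]::::::…
k=4  q2 h=22  …:::Z:Z[:]::::::…
k=5  q3 h=21  …::::Z:[Z]::::::…
k=6  q1 h=22  …:::Z:Z[:]::::::…
k=7  q3 h=21  …::::Z:[Z]::::::…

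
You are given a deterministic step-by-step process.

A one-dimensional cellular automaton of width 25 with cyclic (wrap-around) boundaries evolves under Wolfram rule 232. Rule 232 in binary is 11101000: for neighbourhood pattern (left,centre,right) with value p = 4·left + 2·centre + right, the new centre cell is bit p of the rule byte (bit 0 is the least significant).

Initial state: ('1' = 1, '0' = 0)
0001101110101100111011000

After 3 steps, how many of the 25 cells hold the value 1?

17

t=0: 0001101110101100111011000
t=1: 0001111111011100111111000
t=2: 0001111111111100111111000
t=3: 0001111111111100111111000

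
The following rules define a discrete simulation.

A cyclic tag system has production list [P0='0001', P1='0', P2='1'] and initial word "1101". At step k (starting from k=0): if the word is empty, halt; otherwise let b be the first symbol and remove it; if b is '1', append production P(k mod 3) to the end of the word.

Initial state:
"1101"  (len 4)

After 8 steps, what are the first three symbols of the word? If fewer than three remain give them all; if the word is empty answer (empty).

k=0  "1101"  (len 4)
k=1  "1010001"  (len 7)
k=2  "0100010"  (len 7)
k=3  "100010"  (len 6)
k=4  "000100001"  (len 9)
k=5  "00100001"  (len 8)
k=6  "0100001"  (len 7)
k=7  "100001"  (len 6)
k=8  "000010"  (len 6)

000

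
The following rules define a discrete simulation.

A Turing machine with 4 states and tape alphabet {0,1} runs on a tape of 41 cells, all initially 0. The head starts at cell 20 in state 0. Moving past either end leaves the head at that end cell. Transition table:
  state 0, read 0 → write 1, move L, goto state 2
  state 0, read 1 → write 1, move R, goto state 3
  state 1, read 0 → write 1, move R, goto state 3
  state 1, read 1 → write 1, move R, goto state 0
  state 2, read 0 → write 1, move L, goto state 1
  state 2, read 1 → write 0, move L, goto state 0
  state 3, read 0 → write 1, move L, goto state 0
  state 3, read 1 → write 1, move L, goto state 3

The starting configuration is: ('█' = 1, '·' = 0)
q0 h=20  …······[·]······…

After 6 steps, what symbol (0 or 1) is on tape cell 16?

k=0  q0 h=20  …······[·]······…
k=1  q2 h=19  …······[·]█·····…
k=2  q1 h=18  …······[·]██····…
k=3  q3 h=19  …·····█[█]█·····…
k=4  q3 h=18  …······[█]██····…
k=5  q3 h=17  …······[·]███···…
k=6  q0 h=16  …······[·]████··…

0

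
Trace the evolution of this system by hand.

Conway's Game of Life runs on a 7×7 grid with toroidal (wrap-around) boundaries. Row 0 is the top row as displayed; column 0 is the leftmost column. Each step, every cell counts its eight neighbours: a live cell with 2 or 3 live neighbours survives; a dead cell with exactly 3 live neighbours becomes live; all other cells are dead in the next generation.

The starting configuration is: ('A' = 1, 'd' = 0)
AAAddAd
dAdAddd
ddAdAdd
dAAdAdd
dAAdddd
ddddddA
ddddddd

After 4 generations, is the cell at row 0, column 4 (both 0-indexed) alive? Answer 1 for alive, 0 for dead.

0

k=0  AAAddAd
dAdAddd
ddAdAdd
dAAdAdd
dAAdddd
ddddddA
ddddddd
k=1  AAAdddd
AddAAdd
ddddAdd
ddddddd
AAAAddd
ddddddd
AAddddA
k=2  ddAAddd
AdAAAdd
dddAAdd
dAAAddd
dAAdddd
ddddddA
ddAdddA
k=3  ddddAdd
dAddddd
ddddddd
dAddAdd
AAdAddd
AAAdddd
ddAAddd
k=4  ddAAddd
ddddddd
ddddddd
AAAdddd
dddAddd
Adddddd
ddAAddd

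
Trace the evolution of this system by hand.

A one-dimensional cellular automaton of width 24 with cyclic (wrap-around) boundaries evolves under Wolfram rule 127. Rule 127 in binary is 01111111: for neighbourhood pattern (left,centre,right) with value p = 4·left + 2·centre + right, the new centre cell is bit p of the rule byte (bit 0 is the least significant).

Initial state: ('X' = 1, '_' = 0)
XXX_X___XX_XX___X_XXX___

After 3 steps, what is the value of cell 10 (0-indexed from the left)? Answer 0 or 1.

1

[0] XXX_X___XX_XX___X_XXX___
[1] X_XXXXXXXXXXXXXXXXX_XXXX
[2] XXX_______________XXX___
[3] X_XXXXXXXXXXXXXXXXX_XXXX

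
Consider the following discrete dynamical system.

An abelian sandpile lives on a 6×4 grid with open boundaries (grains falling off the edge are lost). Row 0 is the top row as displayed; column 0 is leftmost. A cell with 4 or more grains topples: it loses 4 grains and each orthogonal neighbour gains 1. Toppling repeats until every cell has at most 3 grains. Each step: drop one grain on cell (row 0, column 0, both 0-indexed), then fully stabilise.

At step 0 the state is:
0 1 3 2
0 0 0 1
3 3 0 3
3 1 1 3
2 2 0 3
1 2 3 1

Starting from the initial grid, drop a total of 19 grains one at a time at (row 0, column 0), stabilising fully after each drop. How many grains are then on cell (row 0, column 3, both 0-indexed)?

gen 0: 0 1 3 2
0 0 0 1
3 3 0 3
3 1 1 3
2 2 0 3
1 2 3 1
gen 1: 1 1 3 2
0 0 0 1
3 3 0 3
3 1 1 3
2 2 0 3
1 2 3 1
gen 2: 2 1 3 2
0 0 0 1
3 3 0 3
3 1 1 3
2 2 0 3
1 2 3 1
gen 3: 3 1 3 2
0 0 0 1
3 3 0 3
3 1 1 3
2 2 0 3
1 2 3 1
gen 4: 0 2 3 2
1 0 0 1
3 3 0 3
3 1 1 3
2 2 0 3
1 2 3 1
gen 5: 1 2 3 2
1 0 0 1
3 3 0 3
3 1 1 3
2 2 0 3
1 2 3 1
gen 6: 2 2 3 2
1 0 0 1
3 3 0 3
3 1 1 3
2 2 0 3
1 2 3 1
gen 7: 3 2 3 2
1 0 0 1
3 3 0 3
3 1 1 3
2 2 0 3
1 2 3 1
gen 8: 0 3 3 2
2 0 0 1
3 3 0 3
3 1 1 3
2 2 0 3
1 2 3 1
gen 9: 1 3 3 2
2 0 0 1
3 3 0 3
3 1 1 3
2 2 0 3
1 2 3 1
gen 10: 2 3 3 2
2 0 0 1
3 3 0 3
3 1 1 3
2 2 0 3
1 2 3 1
gen 11: 3 3 3 2
2 0 0 1
3 3 0 3
3 1 1 3
2 2 0 3
1 2 3 1
gen 12: 1 1 0 3
3 1 1 1
3 3 0 3
3 1 1 3
2 2 0 3
1 2 3 1
gen 13: 2 1 0 3
3 1 1 1
3 3 0 3
3 1 1 3
2 2 0 3
1 2 3 1
gen 14: 3 1 0 3
3 1 1 1
3 3 0 3
3 1 1 3
2 2 0 3
1 2 3 1
gen 15: 1 2 0 3
1 3 1 1
2 0 1 3
0 3 1 3
3 2 0 3
1 2 3 1
gen 16: 2 2 0 3
1 3 1 1
2 0 1 3
0 3 1 3
3 2 0 3
1 2 3 1
gen 17: 3 2 0 3
1 3 1 1
2 0 1 3
0 3 1 3
3 2 0 3
1 2 3 1
gen 18: 0 3 0 3
2 3 1 1
2 0 1 3
0 3 1 3
3 2 0 3
1 2 3 1
gen 19: 1 3 0 3
2 3 1 1
2 0 1 3
0 3 1 3
3 2 0 3
1 2 3 1

3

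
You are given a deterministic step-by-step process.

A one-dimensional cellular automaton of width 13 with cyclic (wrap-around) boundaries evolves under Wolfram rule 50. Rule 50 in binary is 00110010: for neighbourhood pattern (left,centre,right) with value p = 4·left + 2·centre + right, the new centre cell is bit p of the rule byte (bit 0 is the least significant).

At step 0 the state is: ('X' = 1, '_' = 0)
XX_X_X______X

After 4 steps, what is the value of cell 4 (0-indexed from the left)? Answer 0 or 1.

k=0  XX_X_X______X
k=1  __X_X_X____X_
k=2  _X_X_X_X__X_X
k=3  X_X_X_X_XX_X_
k=4  _X_X_X_X__X_X

0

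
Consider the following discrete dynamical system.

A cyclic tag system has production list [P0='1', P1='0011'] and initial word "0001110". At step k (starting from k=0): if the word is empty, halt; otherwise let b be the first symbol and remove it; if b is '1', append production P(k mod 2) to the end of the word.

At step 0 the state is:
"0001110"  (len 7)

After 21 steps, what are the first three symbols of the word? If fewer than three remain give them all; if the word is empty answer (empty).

001

t=0: "0001110"  (len 7)
t=1: "001110"  (len 6)
t=2: "01110"  (len 5)
t=3: "1110"  (len 4)
t=4: "1100011"  (len 7)
t=5: "1000111"  (len 7)
t=6: "0001110011"  (len 10)
t=7: "001110011"  (len 9)
t=8: "01110011"  (len 8)
t=9: "1110011"  (len 7)
t=10: "1100110011"  (len 10)
t=11: "1001100111"  (len 10)
t=12: "0011001110011"  (len 13)
t=13: "011001110011"  (len 12)
t=14: "11001110011"  (len 11)
t=15: "10011100111"  (len 11)
t=16: "00111001110011"  (len 14)
t=17: "0111001110011"  (len 13)
t=18: "111001110011"  (len 12)
t=19: "110011100111"  (len 12)
t=20: "100111001110011"  (len 15)
t=21: "001110011100111"  (len 15)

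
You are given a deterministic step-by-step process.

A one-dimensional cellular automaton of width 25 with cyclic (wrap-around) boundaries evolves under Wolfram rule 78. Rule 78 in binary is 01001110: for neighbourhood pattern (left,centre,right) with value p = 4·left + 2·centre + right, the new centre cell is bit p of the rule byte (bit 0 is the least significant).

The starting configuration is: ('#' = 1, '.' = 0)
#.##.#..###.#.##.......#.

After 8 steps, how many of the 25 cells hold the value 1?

14

gen 0: #.##.#..###.#.##.......#.
gen 1: #.##.#.##.#.#.##......##.
gen 2: #.##.#.##.#.#.##.....###.
gen 3: #.##.#.##.#.#.##....##.#.
gen 4: #.##.#.##.#.#.##...###.#.
gen 5: #.##.#.##.#.#.##..##.#.#.
gen 6: #.##.#.##.#.#.##.###.#.#.
gen 7: #.##.#.##.#.#.##.#.#.#.#.
gen 8: #.##.#.##.#.#.##.#.#.#.#.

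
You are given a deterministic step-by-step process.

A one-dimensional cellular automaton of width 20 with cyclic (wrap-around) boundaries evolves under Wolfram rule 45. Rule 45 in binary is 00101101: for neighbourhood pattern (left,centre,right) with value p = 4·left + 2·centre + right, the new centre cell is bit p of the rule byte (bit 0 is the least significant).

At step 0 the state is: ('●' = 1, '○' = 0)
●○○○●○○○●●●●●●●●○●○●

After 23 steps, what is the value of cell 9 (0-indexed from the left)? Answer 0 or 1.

[0] ●○○○●○○○●●●●●●●●○●○●
[1] ○○●○●○●○●○○○○○○○●●●●
[2] ○○●●●●●●●○●●●●●○●○○○
[3] ●○●○○○○○○●●○○○○●●○●●
[4] ○●●○●●●●○●○○●●○●○●●○
[5] ○●○●●○○○●●○○●○●●●●○○
[6] ○●●●○○●○●○○○●●●○○○○●
[7] ●●○○○○●●●○●○●○○○●●○●
[8] ○○○●●○●○○●●●●○●○●○●●
[9] ○●○●○●●○○●○○○●●●●●●○
[10] ○●●●●●○○○●○●○●○○○○○○
[11] ○●○○○○○●○●●●●●○●●●●●
[12] ●●○●●●○●●●○○○○●●○○○○
[13] ●○●●○○●●○○○●●○●○○●●○
[14] ●●●○○○●○○●○●○●●○○●○●
[15] ○○○○●○●○○●●●●●○○○●●●
[16] ○●●○●●●○○●○○○○○●○●○○
[17] ○●○●●○○○○●○●●●○●●●○●
[18] ●●●●○○●●○●●●○○●●○○●●
[19] ○○○○○○●○●●○○○○●○○○●○
[20] ●●●●●○●●●○○●●○●○●○●○
[21] ●○○○○●●○○○○●○●●●●●●●
[22] ○○●●○●○○●●○●●●○○○○○○
[23] ●○●○●●○○●○●●○○○●●●●●

0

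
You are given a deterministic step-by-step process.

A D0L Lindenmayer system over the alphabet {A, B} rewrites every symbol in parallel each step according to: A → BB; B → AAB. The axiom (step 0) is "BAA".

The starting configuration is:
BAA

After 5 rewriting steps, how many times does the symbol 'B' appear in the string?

181

[0] BAA
[1] AABBBBB
[2] BBBBAABAABAABAABAAB
[3] AABAABAABAABBBBBAABBBBBAABBBBBAABBBBBAABBBBBAAB
[4] BBBBAABBBBBAABBBBBAABBBBBAABAABAABAABAABBBBBAABAABAABAABAA…BAABAABAABAABBBBBAABAABAABAABAABBBBBAABAABAABAABAABBBBBAAB  (len 123)
[5] AABAABAABAABBBBBAABAABAABAABAABBBBBAABAABAABAABAABBBBBAABA…BAABBBBBAABBBBBAABBBBBAABBBBBAABBBBBAABAABAABAABAABBBBBAAB  (len 311)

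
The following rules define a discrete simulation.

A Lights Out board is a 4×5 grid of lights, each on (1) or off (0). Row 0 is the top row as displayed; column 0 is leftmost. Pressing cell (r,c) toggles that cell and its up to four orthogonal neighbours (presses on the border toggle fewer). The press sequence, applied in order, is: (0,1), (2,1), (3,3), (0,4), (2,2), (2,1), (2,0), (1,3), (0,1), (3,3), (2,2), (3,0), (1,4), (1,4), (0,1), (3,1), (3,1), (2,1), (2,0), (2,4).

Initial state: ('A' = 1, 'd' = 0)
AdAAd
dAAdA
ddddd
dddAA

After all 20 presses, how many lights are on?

t=0: AdAAd
dAAdA
ddddd
dddAA
t=1: dAdAd
ddAdA
ddddd
dddAA
t=2: dAdAd
dAAdA
AAAdd
dAdAA
t=3: dAdAd
dAAdA
AAAAd
dAAdd
t=4: dAddA
dAAdd
AAAAd
dAAdd
t=5: dAddA
dAddd
Adddd
dAddd
t=6: dAddA
ddddd
dAAdd
ddddd
t=7: dAddA
Adddd
AdAdd
Adddd
t=8: dAdAA
AdAAA
AdAAd
Adddd
t=9: AdAAA
AAAAA
AdAAd
Adddd
t=10: AdAAA
AAAAA
AdAdd
AdAAA
t=11: AdAAA
AAdAA
AAdAd
AddAA
t=12: AdAAA
AAdAA
dAdAd
dAdAA
t=13: AdAAd
AAddd
dAdAA
dAdAA
t=14: AdAAA
AAdAA
dAdAd
dAdAA
t=15: dAdAA
AddAA
dAdAd
dAdAA
t=16: dAdAA
AddAA
dddAd
AdAAA
t=17: dAdAA
AddAA
dAdAd
dAdAA
t=18: dAdAA
AAdAA
AdAAd
dddAA
t=19: dAdAA
dAdAA
dAAAd
AddAA
t=20: dAdAA
dAdAd
dAAdA
AddAd

10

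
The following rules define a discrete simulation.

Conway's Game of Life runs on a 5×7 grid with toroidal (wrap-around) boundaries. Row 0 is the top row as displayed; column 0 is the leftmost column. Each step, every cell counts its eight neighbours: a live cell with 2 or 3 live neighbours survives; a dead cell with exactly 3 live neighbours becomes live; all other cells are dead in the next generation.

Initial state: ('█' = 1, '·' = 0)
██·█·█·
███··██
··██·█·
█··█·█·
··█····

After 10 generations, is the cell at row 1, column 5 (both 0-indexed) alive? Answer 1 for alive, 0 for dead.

0

t=0: ██·█·█·
███··██
··██·█·
█··█·█·
··█····
t=1: ···███·
·····█·
···█·█·
·█·█··█
█·██···
t=2: ··██·██
···█·██
··█··██
██·█··█
██···██
t=3: ·███···
█··█···
·███···
····█··
···█···
t=4: ·█·██··
█···█··
·████··
····█··
···██··
t=5: ··█··█·
█····█·
·██·██·
·····█·
··█··█·
t=6: ·█··██·
··██·█·
·█··██·
·███·██
····███
t=7: ··█····
·███··█
██·····
·███···
·█·····
t=8: █··█···
···█···
·······
·······
·█·█···
t=9: ···██··
·······
·······
·······
··█····
t=10: ···█···
·······
·······
·······
···█···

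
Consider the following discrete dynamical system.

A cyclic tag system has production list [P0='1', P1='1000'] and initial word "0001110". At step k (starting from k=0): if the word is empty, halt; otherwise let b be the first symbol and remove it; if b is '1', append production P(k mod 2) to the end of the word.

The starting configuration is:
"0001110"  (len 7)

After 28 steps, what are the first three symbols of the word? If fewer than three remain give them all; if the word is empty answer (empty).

step 0: "0001110"  (len 7)
step 1: "001110"  (len 6)
step 2: "01110"  (len 5)
step 3: "1110"  (len 4)
step 4: "1101000"  (len 7)
step 5: "1010001"  (len 7)
step 6: "0100011000"  (len 10)
step 7: "100011000"  (len 9)
step 8: "000110001000"  (len 12)
step 9: "00110001000"  (len 11)
step 10: "0110001000"  (len 10)
step 11: "110001000"  (len 9)
step 12: "100010001000"  (len 12)
step 13: "000100010001"  (len 12)
step 14: "00100010001"  (len 11)
step 15: "0100010001"  (len 10)
step 16: "100010001"  (len 9)
step 17: "000100011"  (len 9)
step 18: "00100011"  (len 8)
step 19: "0100011"  (len 7)
step 20: "100011"  (len 6)
step 21: "000111"  (len 6)
step 22: "00111"  (len 5)
step 23: "0111"  (len 4)
step 24: "111"  (len 3)
step 25: "111"  (len 3)
step 26: "111000"  (len 6)
step 27: "110001"  (len 6)
step 28: "100011000"  (len 9)

100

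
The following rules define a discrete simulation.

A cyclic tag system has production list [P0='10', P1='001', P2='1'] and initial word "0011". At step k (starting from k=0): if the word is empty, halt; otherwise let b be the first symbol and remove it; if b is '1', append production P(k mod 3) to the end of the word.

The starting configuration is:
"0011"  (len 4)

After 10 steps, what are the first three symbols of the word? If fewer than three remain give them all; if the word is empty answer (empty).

t=0: "0011"  (len 4)
t=1: "011"  (len 3)
t=2: "11"  (len 2)
t=3: "11"  (len 2)
t=4: "110"  (len 3)
t=5: "10001"  (len 5)
t=6: "00011"  (len 5)
t=7: "0011"  (len 4)
t=8: "011"  (len 3)
t=9: "11"  (len 2)
t=10: "110"  (len 3)

110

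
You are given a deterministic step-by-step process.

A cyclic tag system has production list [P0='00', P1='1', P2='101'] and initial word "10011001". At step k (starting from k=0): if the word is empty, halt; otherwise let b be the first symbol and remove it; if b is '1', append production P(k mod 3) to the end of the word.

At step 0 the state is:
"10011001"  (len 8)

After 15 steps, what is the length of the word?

2

t=0: "10011001"  (len 8)
t=1: "001100100"  (len 9)
t=2: "01100100"  (len 8)
t=3: "1100100"  (len 7)
t=4: "10010000"  (len 8)
t=5: "00100001"  (len 8)
t=6: "0100001"  (len 7)
t=7: "100001"  (len 6)
t=8: "000011"  (len 6)
t=9: "00011"  (len 5)
t=10: "0011"  (len 4)
t=11: "011"  (len 3)
t=12: "11"  (len 2)
t=13: "100"  (len 3)
t=14: "001"  (len 3)
t=15: "01"  (len 2)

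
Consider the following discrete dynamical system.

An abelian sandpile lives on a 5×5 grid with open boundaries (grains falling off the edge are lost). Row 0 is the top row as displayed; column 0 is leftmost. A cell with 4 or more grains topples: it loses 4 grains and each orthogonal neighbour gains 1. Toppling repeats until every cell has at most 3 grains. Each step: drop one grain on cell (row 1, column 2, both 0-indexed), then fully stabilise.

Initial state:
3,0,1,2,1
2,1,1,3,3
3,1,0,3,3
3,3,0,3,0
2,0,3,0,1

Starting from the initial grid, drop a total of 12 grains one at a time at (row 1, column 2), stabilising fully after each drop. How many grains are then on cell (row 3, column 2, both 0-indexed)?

t=0: 3,0,1,2,1
2,1,1,3,3
3,1,0,3,3
3,3,0,3,0
2,0,3,0,1
t=1: 3,0,1,2,1
2,1,2,3,3
3,1,0,3,3
3,3,0,3,0
2,0,3,0,1
t=2: 3,0,1,2,1
2,1,3,3,3
3,1,0,3,3
3,3,0,3,0
2,0,3,0,1
t=3: 3,0,2,3,2
2,2,1,2,1
3,1,2,2,1
3,3,1,0,2
2,0,3,1,1
t=4: 3,0,2,3,2
2,2,2,2,1
3,1,2,2,1
3,3,1,0,2
2,0,3,1,1
t=5: 3,0,2,3,2
2,2,3,2,1
3,1,2,2,1
3,3,1,0,2
2,0,3,1,1
t=6: 3,0,3,3,2
2,3,0,3,1
3,1,3,2,1
3,3,1,0,2
2,0,3,1,1
t=7: 3,0,3,3,2
2,3,1,3,1
3,1,3,2,1
3,3,1,0,2
2,0,3,1,1
t=8: 3,0,3,3,2
2,3,2,3,1
3,1,3,2,1
3,3,1,0,2
2,0,3,1,1
t=9: 3,0,3,3,2
2,3,3,3,1
3,1,3,2,1
3,3,1,0,2
2,0,3,1,1
t=10: 3,2,2,1,3
3,1,0,3,2
3,3,2,0,2
3,3,2,1,2
2,0,3,1,1
t=11: 3,2,2,1,3
3,1,1,3,2
3,3,2,0,2
3,3,2,1,2
2,0,3,1,1
t=12: 3,2,2,1,3
3,1,2,3,2
3,3,2,0,2
3,3,2,1,2
2,0,3,1,1

2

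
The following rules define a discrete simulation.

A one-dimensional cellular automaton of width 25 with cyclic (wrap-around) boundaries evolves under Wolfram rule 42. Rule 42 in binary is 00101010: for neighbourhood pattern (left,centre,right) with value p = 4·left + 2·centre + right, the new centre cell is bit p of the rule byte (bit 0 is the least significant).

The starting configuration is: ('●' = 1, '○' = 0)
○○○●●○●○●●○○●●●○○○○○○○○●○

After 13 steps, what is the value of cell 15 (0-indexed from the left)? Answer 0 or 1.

0) ○○○●●○●○●●○○●●●○○○○○○○○●○
1) ○○●●○●○●●○○●●○○○○○○○○○●○○
2) ○●●○●○●●○○●●○○○○○○○○○●○○○
3) ●●○●○●●○○●●○○○○○○○○○●○○○○
4) ●○●○●●○○●●○○○○○○○○○●○○○○●
5) ○●○●●○○●●○○○○○○○○○●○○○○●●
6) ●○●●○○●●○○○○○○○○○●○○○○●●○
7) ○●●○○●●○○○○○○○○○●○○○○●●○●
8) ●●○○●●○○○○○○○○○●○○○○●●○●○
9) ●○○●●○○○○○○○○○●○○○○●●○●○●
10) ○○●●○○○○○○○○○●○○○○●●○●○●●
11) ○●●○○○○○○○○○●○○○○●●○●○●●○
12) ●●○○○○○○○○○●○○○○●●○●○●●○○
13) ●○○○○○○○○○●○○○○●●○●○●●○○●

1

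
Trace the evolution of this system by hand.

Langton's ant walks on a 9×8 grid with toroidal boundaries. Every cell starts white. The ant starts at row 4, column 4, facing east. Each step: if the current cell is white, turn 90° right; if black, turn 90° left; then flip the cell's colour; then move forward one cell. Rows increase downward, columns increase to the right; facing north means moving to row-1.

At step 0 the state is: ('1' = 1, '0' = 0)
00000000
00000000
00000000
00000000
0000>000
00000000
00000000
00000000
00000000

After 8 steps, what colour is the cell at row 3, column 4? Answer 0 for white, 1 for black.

[0] 00000000
00000000
00000000
00000000
0000>000
00000000
00000000
00000000
00000000
[1] 00000000
00000000
00000000
00000000
00001000
0000v000
00000000
00000000
00000000
[2] 00000000
00000000
00000000
00000000
00001000
000<1000
00000000
00000000
00000000
[3] 00000000
00000000
00000000
00000000
000^1000
00011000
00000000
00000000
00000000
[4] 00000000
00000000
00000000
00000000
0001>000
00011000
00000000
00000000
00000000
[5] 00000000
00000000
00000000
0000^000
00010000
00011000
00000000
00000000
00000000
[6] 00000000
00000000
00000000
00001>00
00010000
00011000
00000000
00000000
00000000
[7] 00000000
00000000
00000000
00001100
00010v00
00011000
00000000
00000000
00000000
[8] 00000000
00000000
00000000
00001100
0001<100
00011000
00000000
00000000
00000000

1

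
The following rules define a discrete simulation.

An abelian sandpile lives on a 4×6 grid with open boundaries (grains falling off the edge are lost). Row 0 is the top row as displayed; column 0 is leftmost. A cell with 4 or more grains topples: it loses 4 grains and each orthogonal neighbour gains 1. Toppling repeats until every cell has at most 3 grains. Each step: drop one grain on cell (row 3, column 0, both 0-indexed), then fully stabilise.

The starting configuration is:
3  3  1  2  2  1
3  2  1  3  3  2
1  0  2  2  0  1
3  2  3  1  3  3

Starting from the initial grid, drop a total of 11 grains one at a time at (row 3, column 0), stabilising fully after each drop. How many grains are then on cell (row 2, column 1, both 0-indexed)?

3

k=0  3  3  1  2  2  1
3  2  1  3  3  2
1  0  2  2  0  1
3  2  3  1  3  3
k=1  3  3  1  2  2  1
3  2  1  3  3  2
2  0  2  2  0  1
0  3  3  1  3  3
k=2  3  3  1  2  2  1
3  2  1  3  3  2
2  0  2  2  0  1
1  3  3  1  3  3
k=3  3  3  1  2  2  1
3  2  1  3  3  2
2  0  2  2  0  1
2  3  3  1  3  3
k=4  3  3  1  2  2  1
3  2  1  3  3  2
2  0  2  2  0  1
3  3  3  1  3  3
k=5  3  3  1  2  2  1
3  2  1  3  3  2
3  1  3  2  0  1
1  1  0  2  3  3
k=6  3  3  1  2  2  1
3  2  1  3  3  2
3  1  3  2  0  1
2  1  0  2  3  3
k=7  3  3  1  2  2  1
3  2  1  3  3  2
3  1  3  2  0  1
3  1  0  2  3  3
k=8  1  1  2  2  2  1
2  0  2  3  3  2
1  3  3  2  0  1
1  2  0  2  3  3
k=9  1  1  2  2  2  1
2  0  2  3  3  2
1  3  3  2  0  1
2  2  0  2  3  3
k=10  1  1  2  2  2  1
2  0  2  3  3  2
1  3  3  2  0  1
3  2  0  2  3  3
k=11  1  1  2  2  2  1
2  0  2  3  3  2
2  3  3  2  0  1
0  3  0  2  3  3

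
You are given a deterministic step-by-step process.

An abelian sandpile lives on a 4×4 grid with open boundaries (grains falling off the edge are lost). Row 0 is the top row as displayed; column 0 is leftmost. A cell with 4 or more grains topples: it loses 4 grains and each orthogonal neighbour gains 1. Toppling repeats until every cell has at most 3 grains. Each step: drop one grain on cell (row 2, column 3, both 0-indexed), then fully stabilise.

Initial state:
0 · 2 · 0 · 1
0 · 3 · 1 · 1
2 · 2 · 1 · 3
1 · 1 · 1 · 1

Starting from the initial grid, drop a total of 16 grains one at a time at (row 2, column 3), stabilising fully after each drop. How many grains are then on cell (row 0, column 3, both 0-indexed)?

2

[0] 0 · 2 · 0 · 1
0 · 3 · 1 · 1
2 · 2 · 1 · 3
1 · 1 · 1 · 1
[1] 0 · 2 · 0 · 1
0 · 3 · 1 · 2
2 · 2 · 2 · 0
1 · 1 · 1 · 2
[2] 0 · 2 · 0 · 1
0 · 3 · 1 · 2
2 · 2 · 2 · 1
1 · 1 · 1 · 2
[3] 0 · 2 · 0 · 1
0 · 3 · 1 · 2
2 · 2 · 2 · 2
1 · 1 · 1 · 2
[4] 0 · 2 · 0 · 1
0 · 3 · 1 · 2
2 · 2 · 2 · 3
1 · 1 · 1 · 2
[5] 0 · 2 · 0 · 1
0 · 3 · 1 · 3
2 · 2 · 3 · 0
1 · 1 · 1 · 3
[6] 0 · 2 · 0 · 1
0 · 3 · 1 · 3
2 · 2 · 3 · 1
1 · 1 · 1 · 3
[7] 0 · 2 · 0 · 1
0 · 3 · 1 · 3
2 · 2 · 3 · 2
1 · 1 · 1 · 3
[8] 0 · 2 · 0 · 1
0 · 3 · 1 · 3
2 · 2 · 3 · 3
1 · 1 · 1 · 3
[9] 0 · 2 · 0 · 2
0 · 3 · 3 · 0
2 · 3 · 0 · 3
1 · 1 · 3 · 0
[10] 0 · 2 · 0 · 2
0 · 3 · 3 · 1
2 · 3 · 1 · 0
1 · 1 · 3 · 1
[11] 0 · 2 · 0 · 2
0 · 3 · 3 · 1
2 · 3 · 1 · 1
1 · 1 · 3 · 1
[12] 0 · 2 · 0 · 2
0 · 3 · 3 · 1
2 · 3 · 1 · 2
1 · 1 · 3 · 1
[13] 0 · 2 · 0 · 2
0 · 3 · 3 · 1
2 · 3 · 1 · 3
1 · 1 · 3 · 1
[14] 0 · 2 · 0 · 2
0 · 3 · 3 · 2
2 · 3 · 2 · 0
1 · 1 · 3 · 2
[15] 0 · 2 · 0 · 2
0 · 3 · 3 · 2
2 · 3 · 2 · 1
1 · 1 · 3 · 2
[16] 0 · 2 · 0 · 2
0 · 3 · 3 · 2
2 · 3 · 2 · 2
1 · 1 · 3 · 2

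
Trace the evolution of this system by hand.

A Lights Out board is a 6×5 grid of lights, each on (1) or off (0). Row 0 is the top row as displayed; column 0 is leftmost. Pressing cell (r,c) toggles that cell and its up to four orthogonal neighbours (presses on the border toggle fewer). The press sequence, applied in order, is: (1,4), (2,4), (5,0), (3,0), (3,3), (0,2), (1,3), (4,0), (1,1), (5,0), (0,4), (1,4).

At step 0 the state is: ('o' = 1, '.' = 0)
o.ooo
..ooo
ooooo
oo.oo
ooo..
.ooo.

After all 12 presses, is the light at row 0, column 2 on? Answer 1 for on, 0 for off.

t=0: o.ooo
..ooo
ooooo
oo.oo
ooo..
.ooo.
t=1: o.oo.
..o..
oooo.
oo.oo
ooo..
.ooo.
t=2: o.oo.
..o.o
ooo.o
oo.o.
ooo..
.ooo.
t=3: o.oo.
..o.o
ooo.o
oo.o.
.oo..
o.oo.
t=4: o.oo.
..o.o
.oo.o
...o.
ooo..
o.oo.
t=5: o.oo.
..o.o
.oooo
..o.o
oooo.
o.oo.
t=6: oo...
....o
.oooo
..o.o
oooo.
o.oo.
t=7: oo.o.
..oo.
.oo.o
..o.o
oooo.
o.oo.
t=8: oo.o.
..oo.
.oo.o
o.o.o
..oo.
..oo.
t=9: o..o.
oo.o.
..o.o
o.o.o
..oo.
..oo.
t=10: o..o.
oo.o.
..o.o
o.o.o
o.oo.
oooo.
t=11: o...o
oo.oo
..o.o
o.o.o
o.oo.
oooo.
t=12: o....
oo...
..o..
o.o.o
o.oo.
oooo.

0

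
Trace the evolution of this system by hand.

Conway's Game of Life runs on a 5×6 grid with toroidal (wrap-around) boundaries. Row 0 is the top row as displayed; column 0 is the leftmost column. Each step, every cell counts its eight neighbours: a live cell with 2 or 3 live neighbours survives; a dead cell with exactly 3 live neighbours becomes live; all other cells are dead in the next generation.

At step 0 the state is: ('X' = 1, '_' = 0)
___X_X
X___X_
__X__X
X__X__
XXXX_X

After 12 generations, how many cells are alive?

8

t=0: ___X_X
X___X_
__X__X
X__X__
XXXX_X
t=1: ___X__
X__XX_
XX_XXX
___X__
_X_X_X
t=2: X__X_X
XX____
XX____
_X_X__
___X__
t=3: XXX_XX
__X___
______
XX____
X__X__
t=4: X_X_XX
X_XX_X
_X____
XX____
___XX_
t=5: X_X___
__XX__
_____X
XXX___
__XXX_
t=6: ____X_
_XXX__
X__X__
XXX_XX
X____X
t=7: XXXXXX
_XXXX_
______
__XXX_
___X__
t=8: X____X
______
_X____
__XXX_
X_____
t=9: X____X
X_____
__XX__
_XXX__
XX_XX_
t=10: ____X_
XX___X
___X__
X_____
___XX_
t=11: X__XX_
X___XX
_X___X
___XX_
___XXX
t=12: X_____
_X_X__
___X__
X_XX__
__X___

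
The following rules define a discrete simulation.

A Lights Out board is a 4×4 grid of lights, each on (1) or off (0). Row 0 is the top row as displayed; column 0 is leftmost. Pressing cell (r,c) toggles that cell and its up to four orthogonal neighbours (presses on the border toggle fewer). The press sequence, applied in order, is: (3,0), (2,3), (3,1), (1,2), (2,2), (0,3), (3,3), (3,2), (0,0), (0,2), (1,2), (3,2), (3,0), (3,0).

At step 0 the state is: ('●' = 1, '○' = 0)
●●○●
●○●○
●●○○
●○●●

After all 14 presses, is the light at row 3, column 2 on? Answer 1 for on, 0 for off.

gen 0: ●●○●
●○●○
●●○○
●○●●
gen 1: ●●○●
●○●○
○●○○
○●●●
gen 2: ●●○●
●○●●
○●●●
○●●○
gen 3: ●●○●
●○●●
○○●●
●○○○
gen 4: ●●●●
●●○○
○○○●
●○○○
gen 5: ●●●●
●●●○
○●●○
●○●○
gen 6: ●●○○
●●●●
○●●○
●○●○
gen 7: ●●○○
●●●●
○●●●
●○○●
gen 8: ●●○○
●●●●
○●○●
●●●○
gen 9: ○○○○
○●●●
○●○●
●●●○
gen 10: ○●●●
○●○●
○●○●
●●●○
gen 11: ○●○●
○○●○
○●●●
●●●○
gen 12: ○●○●
○○●○
○●○●
●○○●
gen 13: ○●○●
○○●○
●●○●
○●○●
gen 14: ○●○●
○○●○
○●○●
●○○●

0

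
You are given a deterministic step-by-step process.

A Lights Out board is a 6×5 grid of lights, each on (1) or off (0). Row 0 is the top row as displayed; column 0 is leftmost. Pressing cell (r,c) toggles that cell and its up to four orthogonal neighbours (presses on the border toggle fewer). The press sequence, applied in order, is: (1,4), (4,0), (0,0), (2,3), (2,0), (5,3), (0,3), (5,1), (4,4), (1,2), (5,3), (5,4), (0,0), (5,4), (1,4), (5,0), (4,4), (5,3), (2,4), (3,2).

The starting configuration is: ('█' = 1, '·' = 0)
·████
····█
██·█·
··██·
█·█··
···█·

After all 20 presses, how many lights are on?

k=0  ·████
····█
██·█·
··██·
█·█··
···█·
k=1  ·███·
···█·
██·██
··██·
█·█··
···█·
k=2  ·███·
···█·
██·██
█·██·
·██··
█··█·
k=3  █·██·
█··█·
██·██
█·██·
·██··
█··█·
k=4  █·██·
█····
███··
█·█··
·██··
█··█·
k=5  █·██·
·····
··█··
··█··
·██··
█··█·
k=6  █·██·
·····
··█··
··█··
·███·
█·█·█
k=7  █···█
···█·
··█··
··█··
·███·
█·█·█
k=8  █···█
···█·
··█··
··█··
··██·
·█··█
k=9  █···█
···█·
··█··
··█·█
··█·█
·█···
k=10  █·█·█
·██··
·····
··█·█
··█·█
·█···
k=11  █·█·█
·██··
·····
··█·█
··███
·████
k=12  █·█·█
·██··
·····
··█·█
··██·
·██··
k=13  ·██·█
███··
·····
··█·█
··██·
·██··
k=14  ·██·█
███··
·····
··█·█
··███
·████
k=15  ·██··
█████
····█
··█·█
··███
·████
k=16  ·██··
█████
····█
··█·█
█·███
█·███
k=17  ·██··
█████
····█
··█··
█·█··
█·██·
k=18  ·██··
█████
····█
··█··
█·██·
█···█
k=19  ·██··
████·
···█·
··█·█
█·██·
█···█
k=20  ·██··
████·
··██·
·█·██
█··█·
█···█

15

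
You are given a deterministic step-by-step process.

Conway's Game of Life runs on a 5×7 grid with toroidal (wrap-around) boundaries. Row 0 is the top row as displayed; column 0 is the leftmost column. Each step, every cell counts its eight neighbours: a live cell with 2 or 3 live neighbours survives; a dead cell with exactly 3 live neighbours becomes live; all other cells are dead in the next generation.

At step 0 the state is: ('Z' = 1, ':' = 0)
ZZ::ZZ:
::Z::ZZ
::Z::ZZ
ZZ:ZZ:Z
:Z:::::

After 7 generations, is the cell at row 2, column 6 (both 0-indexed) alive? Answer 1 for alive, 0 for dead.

0

[0] ZZ::ZZ:
::Z::ZZ
::Z::ZZ
ZZ:ZZ:Z
:Z:::::
[1] ZZZ:ZZ:
::ZZ:::
::Z::::
:Z:ZZ:Z
:::Z:::
[2] :Z::Z::
::::Z::
:Z::Z::
:::ZZ::
::::::Z
[3] :::::Z:
:::ZZZ:
::::ZZ:
:::ZZZ:
:::ZZZ:
[4] ::::::Z
:::Z::Z
::::::Z
::::::Z
:::Z::Z
[5] Z::::ZZ
Z::::ZZ
Z::::ZZ
Z::::ZZ
Z::::ZZ
[6] :Z::Z::
:Z::Z::
:Z::Z::
:Z::Z::
:Z::Z::
[7] ZZZZZZ:
ZZZZZZ:
ZZZZZZ:
ZZZZZZ:
ZZZZZZ: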